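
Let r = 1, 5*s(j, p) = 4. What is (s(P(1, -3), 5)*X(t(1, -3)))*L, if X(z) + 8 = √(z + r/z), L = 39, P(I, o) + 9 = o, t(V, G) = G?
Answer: -1248/5 + 52*I*√30/5 ≈ -249.6 + 56.963*I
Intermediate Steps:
P(I, o) = -9 + o
s(j, p) = ⅘ (s(j, p) = (⅕)*4 = ⅘)
X(z) = -8 + √(z + 1/z)
(s(P(1, -3), 5)*X(t(1, -3)))*L = (4*(-8 + √(-3 + 1/(-3)))/5)*39 = (4*(-8 + √(-3 - ⅓))/5)*39 = (4*(-8 + √(-10/3))/5)*39 = (4*(-8 + I*√30/3)/5)*39 = (-32/5 + 4*I*√30/15)*39 = -1248/5 + 52*I*√30/5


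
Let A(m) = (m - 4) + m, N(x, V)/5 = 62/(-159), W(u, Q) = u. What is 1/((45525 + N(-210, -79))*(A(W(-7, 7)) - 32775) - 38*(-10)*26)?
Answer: -53/79119857975 ≈ -6.6987e-10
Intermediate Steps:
N(x, V) = -310/159 (N(x, V) = 5*(62/(-159)) = 5*(62*(-1/159)) = 5*(-62/159) = -310/159)
A(m) = -4 + 2*m (A(m) = (-4 + m) + m = -4 + 2*m)
1/((45525 + N(-210, -79))*(A(W(-7, 7)) - 32775) - 38*(-10)*26) = 1/((45525 - 310/159)*((-4 + 2*(-7)) - 32775) - 38*(-10)*26) = 1/(7238165*((-4 - 14) - 32775)/159 + 380*26) = 1/(7238165*(-18 - 32775)/159 + 9880) = 1/((7238165/159)*(-32793) + 9880) = 1/(-79120381615/53 + 9880) = 1/(-79119857975/53) = -53/79119857975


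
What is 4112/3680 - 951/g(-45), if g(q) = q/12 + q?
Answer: 61669/2990 ≈ 20.625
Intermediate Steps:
g(q) = 13*q/12 (g(q) = q*(1/12) + q = q/12 + q = 13*q/12)
4112/3680 - 951/g(-45) = 4112/3680 - 951/((13/12)*(-45)) = 4112*(1/3680) - 951/(-195/4) = 257/230 - 951*(-4/195) = 257/230 + 1268/65 = 61669/2990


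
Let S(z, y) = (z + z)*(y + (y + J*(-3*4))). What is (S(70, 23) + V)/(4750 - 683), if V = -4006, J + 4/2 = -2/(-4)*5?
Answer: 1594/4067 ≈ 0.39193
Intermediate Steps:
J = ½ (J = -2 - 2/(-4)*5 = -2 - 2*(-¼)*5 = -2 + (½)*5 = -2 + 5/2 = ½ ≈ 0.50000)
S(z, y) = 2*z*(-6 + 2*y) (S(z, y) = (z + z)*(y + (y + (-3*4)/2)) = (2*z)*(y + (y + (½)*(-12))) = (2*z)*(y + (y - 6)) = (2*z)*(y + (-6 + y)) = (2*z)*(-6 + 2*y) = 2*z*(-6 + 2*y))
(S(70, 23) + V)/(4750 - 683) = (4*70*(-3 + 23) - 4006)/(4750 - 683) = (4*70*20 - 4006)/4067 = (5600 - 4006)*(1/4067) = 1594*(1/4067) = 1594/4067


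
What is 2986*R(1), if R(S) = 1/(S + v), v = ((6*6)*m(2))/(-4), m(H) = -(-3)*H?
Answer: -2986/53 ≈ -56.340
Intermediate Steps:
m(H) = 3*H
v = -54 (v = ((6*6)*(3*2))/(-4) = (36*6)*(-1/4) = 216*(-1/4) = -54)
R(S) = 1/(-54 + S) (R(S) = 1/(S - 54) = 1/(-54 + S))
2986*R(1) = 2986/(-54 + 1) = 2986/(-53) = 2986*(-1/53) = -2986/53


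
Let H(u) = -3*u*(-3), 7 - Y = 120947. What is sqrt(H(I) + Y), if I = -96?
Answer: 2*I*sqrt(30451) ≈ 349.0*I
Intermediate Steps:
Y = -120940 (Y = 7 - 1*120947 = 7 - 120947 = -120940)
H(u) = 9*u
sqrt(H(I) + Y) = sqrt(9*(-96) - 120940) = sqrt(-864 - 120940) = sqrt(-121804) = 2*I*sqrt(30451)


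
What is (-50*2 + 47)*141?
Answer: -7473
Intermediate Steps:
(-50*2 + 47)*141 = (-100 + 47)*141 = -53*141 = -7473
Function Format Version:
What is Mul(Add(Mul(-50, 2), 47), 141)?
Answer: -7473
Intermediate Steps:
Mul(Add(Mul(-50, 2), 47), 141) = Mul(Add(-100, 47), 141) = Mul(-53, 141) = -7473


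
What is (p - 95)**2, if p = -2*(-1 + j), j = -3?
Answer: 7569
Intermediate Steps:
p = 8 (p = -2*(-1 - 3) = -2*(-4) = 8)
(p - 95)**2 = (8 - 95)**2 = (-87)**2 = 7569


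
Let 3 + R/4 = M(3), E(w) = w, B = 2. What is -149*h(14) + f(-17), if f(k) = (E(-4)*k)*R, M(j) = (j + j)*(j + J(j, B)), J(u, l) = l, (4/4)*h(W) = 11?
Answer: 5705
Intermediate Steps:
h(W) = 11
M(j) = 2*j*(2 + j) (M(j) = (j + j)*(j + 2) = (2*j)*(2 + j) = 2*j*(2 + j))
R = 108 (R = -12 + 4*(2*3*(2 + 3)) = -12 + 4*(2*3*5) = -12 + 4*30 = -12 + 120 = 108)
f(k) = -432*k (f(k) = -4*k*108 = -432*k)
-149*h(14) + f(-17) = -149*11 - 432*(-17) = -1639 + 7344 = 5705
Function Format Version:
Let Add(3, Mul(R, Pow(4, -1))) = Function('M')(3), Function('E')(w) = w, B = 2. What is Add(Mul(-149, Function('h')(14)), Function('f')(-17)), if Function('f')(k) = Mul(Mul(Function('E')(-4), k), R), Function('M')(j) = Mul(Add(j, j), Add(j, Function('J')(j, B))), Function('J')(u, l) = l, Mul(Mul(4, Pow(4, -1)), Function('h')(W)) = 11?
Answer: 5705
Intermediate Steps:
Function('h')(W) = 11
Function('M')(j) = Mul(2, j, Add(2, j)) (Function('M')(j) = Mul(Add(j, j), Add(j, 2)) = Mul(Mul(2, j), Add(2, j)) = Mul(2, j, Add(2, j)))
R = 108 (R = Add(-12, Mul(4, Mul(2, 3, Add(2, 3)))) = Add(-12, Mul(4, Mul(2, 3, 5))) = Add(-12, Mul(4, 30)) = Add(-12, 120) = 108)
Function('f')(k) = Mul(-432, k) (Function('f')(k) = Mul(Mul(-4, k), 108) = Mul(-432, k))
Add(Mul(-149, Function('h')(14)), Function('f')(-17)) = Add(Mul(-149, 11), Mul(-432, -17)) = Add(-1639, 7344) = 5705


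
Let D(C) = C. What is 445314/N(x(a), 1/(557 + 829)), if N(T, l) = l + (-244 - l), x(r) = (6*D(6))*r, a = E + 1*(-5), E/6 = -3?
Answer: -222657/122 ≈ -1825.1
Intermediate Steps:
E = -18 (E = 6*(-3) = -18)
a = -23 (a = -18 + 1*(-5) = -18 - 5 = -23)
x(r) = 36*r (x(r) = (6*6)*r = 36*r)
N(T, l) = -244
445314/N(x(a), 1/(557 + 829)) = 445314/(-244) = 445314*(-1/244) = -222657/122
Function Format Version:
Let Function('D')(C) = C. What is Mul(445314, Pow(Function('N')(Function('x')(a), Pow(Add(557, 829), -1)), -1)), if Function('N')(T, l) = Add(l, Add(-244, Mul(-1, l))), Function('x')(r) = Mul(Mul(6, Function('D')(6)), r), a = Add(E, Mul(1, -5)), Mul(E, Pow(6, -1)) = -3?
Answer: Rational(-222657, 122) ≈ -1825.1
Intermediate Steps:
E = -18 (E = Mul(6, -3) = -18)
a = -23 (a = Add(-18, Mul(1, -5)) = Add(-18, -5) = -23)
Function('x')(r) = Mul(36, r) (Function('x')(r) = Mul(Mul(6, 6), r) = Mul(36, r))
Function('N')(T, l) = -244
Mul(445314, Pow(Function('N')(Function('x')(a), Pow(Add(557, 829), -1)), -1)) = Mul(445314, Pow(-244, -1)) = Mul(445314, Rational(-1, 244)) = Rational(-222657, 122)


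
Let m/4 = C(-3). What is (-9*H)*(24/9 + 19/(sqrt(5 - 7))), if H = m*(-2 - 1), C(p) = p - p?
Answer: 0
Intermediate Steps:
C(p) = 0
m = 0 (m = 4*0 = 0)
H = 0 (H = 0*(-2 - 1) = 0*(-3) = 0)
(-9*H)*(24/9 + 19/(sqrt(5 - 7))) = (-9*0)*(24/9 + 19/(sqrt(5 - 7))) = 0*(24*(1/9) + 19/(sqrt(-2))) = 0*(8/3 + 19/((I*sqrt(2)))) = 0*(8/3 + 19*(-I*sqrt(2)/2)) = 0*(8/3 - 19*I*sqrt(2)/2) = 0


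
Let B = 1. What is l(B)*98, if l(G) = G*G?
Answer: 98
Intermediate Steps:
l(G) = G²
l(B)*98 = 1²*98 = 1*98 = 98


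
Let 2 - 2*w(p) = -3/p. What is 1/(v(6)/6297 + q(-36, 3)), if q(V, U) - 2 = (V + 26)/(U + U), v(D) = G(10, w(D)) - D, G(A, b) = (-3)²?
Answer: 6297/2102 ≈ 2.9957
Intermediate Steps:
w(p) = 1 + 3/(2*p) (w(p) = 1 - (-3)/(2*p) = 1 + 3/(2*p))
G(A, b) = 9
v(D) = 9 - D
q(V, U) = 2 + (26 + V)/(2*U) (q(V, U) = 2 + (V + 26)/(U + U) = 2 + (26 + V)/((2*U)) = 2 + (26 + V)*(1/(2*U)) = 2 + (26 + V)/(2*U))
1/(v(6)/6297 + q(-36, 3)) = 1/((9 - 1*6)/6297 + (½)*(26 - 36 + 4*3)/3) = 1/((9 - 6)*(1/6297) + (½)*(⅓)*(26 - 36 + 12)) = 1/(3*(1/6297) + (½)*(⅓)*2) = 1/(1/2099 + ⅓) = 1/(2102/6297) = 6297/2102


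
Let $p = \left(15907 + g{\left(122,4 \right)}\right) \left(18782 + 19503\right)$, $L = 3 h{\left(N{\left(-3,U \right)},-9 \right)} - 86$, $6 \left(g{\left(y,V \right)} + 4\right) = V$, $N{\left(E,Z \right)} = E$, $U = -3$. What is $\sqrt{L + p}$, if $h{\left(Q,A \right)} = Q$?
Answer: $\frac{5 \sqrt{219193842}}{3} \approx 24675.0$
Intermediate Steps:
$g{\left(y,V \right)} = -4 + \frac{V}{6}$
$L = -95$ ($L = 3 \left(-3\right) - 86 = -9 - 86 = -95$)
$p = \frac{1826615635}{3}$ ($p = \left(15907 + \left(-4 + \frac{1}{6} \cdot 4\right)\right) \left(18782 + 19503\right) = \left(15907 + \left(-4 + \frac{2}{3}\right)\right) 38285 = \left(15907 - \frac{10}{3}\right) 38285 = \frac{47711}{3} \cdot 38285 = \frac{1826615635}{3} \approx 6.0887 \cdot 10^{8}$)
$\sqrt{L + p} = \sqrt{-95 + \frac{1826615635}{3}} = \sqrt{\frac{1826615350}{3}} = \frac{5 \sqrt{219193842}}{3}$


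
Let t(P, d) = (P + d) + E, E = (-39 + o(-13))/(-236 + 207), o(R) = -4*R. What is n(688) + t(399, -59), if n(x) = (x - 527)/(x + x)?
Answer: 13554141/39904 ≈ 339.67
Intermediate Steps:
E = -13/29 (E = (-39 - 4*(-13))/(-236 + 207) = (-39 + 52)/(-29) = 13*(-1/29) = -13/29 ≈ -0.44828)
n(x) = (-527 + x)/(2*x) (n(x) = (-527 + x)/((2*x)) = (-527 + x)*(1/(2*x)) = (-527 + x)/(2*x))
t(P, d) = -13/29 + P + d (t(P, d) = (P + d) - 13/29 = -13/29 + P + d)
n(688) + t(399, -59) = (1/2)*(-527 + 688)/688 + (-13/29 + 399 - 59) = (1/2)*(1/688)*161 + 9847/29 = 161/1376 + 9847/29 = 13554141/39904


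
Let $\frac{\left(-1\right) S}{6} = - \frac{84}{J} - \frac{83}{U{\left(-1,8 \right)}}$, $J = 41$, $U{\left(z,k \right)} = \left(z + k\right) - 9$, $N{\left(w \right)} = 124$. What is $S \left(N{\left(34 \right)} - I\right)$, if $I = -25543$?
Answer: $- \frac{249098235}{41} \approx -6.0756 \cdot 10^{6}$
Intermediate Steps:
$U{\left(z,k \right)} = -9 + k + z$ ($U{\left(z,k \right)} = \left(k + z\right) - 9 = -9 + k + z$)
$S = - \frac{9705}{41}$ ($S = - 6 \left(- \frac{84}{41} - \frac{83}{-9 + 8 - 1}\right) = - 6 \left(\left(-84\right) \frac{1}{41} - \frac{83}{-2}\right) = - 6 \left(- \frac{84}{41} - - \frac{83}{2}\right) = - 6 \left(- \frac{84}{41} + \frac{83}{2}\right) = \left(-6\right) \frac{3235}{82} = - \frac{9705}{41} \approx -236.71$)
$S \left(N{\left(34 \right)} - I\right) = - \frac{9705 \left(124 - -25543\right)}{41} = - \frac{9705 \left(124 + 25543\right)}{41} = \left(- \frac{9705}{41}\right) 25667 = - \frac{249098235}{41}$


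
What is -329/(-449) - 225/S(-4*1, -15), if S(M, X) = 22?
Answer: -93787/9878 ≈ -9.4945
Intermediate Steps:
-329/(-449) - 225/S(-4*1, -15) = -329/(-449) - 225/22 = -329*(-1/449) - 225*1/22 = 329/449 - 225/22 = -93787/9878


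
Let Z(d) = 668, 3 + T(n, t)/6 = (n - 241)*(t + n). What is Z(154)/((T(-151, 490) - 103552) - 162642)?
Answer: -167/265885 ≈ -0.00062809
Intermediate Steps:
T(n, t) = -18 + 6*(-241 + n)*(n + t) (T(n, t) = -18 + 6*((n - 241)*(t + n)) = -18 + 6*((-241 + n)*(n + t)) = -18 + 6*(-241 + n)*(n + t))
Z(154)/((T(-151, 490) - 103552) - 162642) = 668/(((-18 - 1446*(-151) - 1446*490 + 6*(-151)² + 6*(-151)*490) - 103552) - 162642) = 668/(((-18 + 218346 - 708540 + 6*22801 - 443940) - 103552) - 162642) = 668/(((-18 + 218346 - 708540 + 136806 - 443940) - 103552) - 162642) = 668/((-797346 - 103552) - 162642) = 668/(-900898 - 162642) = 668/(-1063540) = 668*(-1/1063540) = -167/265885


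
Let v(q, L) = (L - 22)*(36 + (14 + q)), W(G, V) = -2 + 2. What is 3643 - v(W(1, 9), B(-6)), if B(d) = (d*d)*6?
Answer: -6057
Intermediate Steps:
B(d) = 6*d² (B(d) = d²*6 = 6*d²)
W(G, V) = 0
v(q, L) = (-22 + L)*(50 + q)
3643 - v(W(1, 9), B(-6)) = 3643 - (-1100 - 22*0 + 50*(6*(-6)²) + (6*(-6)²)*0) = 3643 - (-1100 + 0 + 50*(6*36) + (6*36)*0) = 3643 - (-1100 + 0 + 50*216 + 216*0) = 3643 - (-1100 + 0 + 10800 + 0) = 3643 - 1*9700 = 3643 - 9700 = -6057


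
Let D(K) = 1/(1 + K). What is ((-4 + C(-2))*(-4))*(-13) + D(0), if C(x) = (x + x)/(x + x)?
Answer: -155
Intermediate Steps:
C(x) = 1 (C(x) = (2*x)/((2*x)) = (2*x)*(1/(2*x)) = 1)
((-4 + C(-2))*(-4))*(-13) + D(0) = ((-4 + 1)*(-4))*(-13) + 1/(1 + 0) = -3*(-4)*(-13) + 1/1 = 12*(-13) + 1 = -156 + 1 = -155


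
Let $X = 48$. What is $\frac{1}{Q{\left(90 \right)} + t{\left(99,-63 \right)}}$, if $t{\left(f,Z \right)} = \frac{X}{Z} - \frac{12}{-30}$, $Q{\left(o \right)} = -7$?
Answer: $- \frac{105}{773} \approx -0.13583$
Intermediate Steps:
$t{\left(f,Z \right)} = \frac{2}{5} + \frac{48}{Z}$ ($t{\left(f,Z \right)} = \frac{48}{Z} - \frac{12}{-30} = \frac{48}{Z} - - \frac{2}{5} = \frac{48}{Z} + \frac{2}{5} = \frac{2}{5} + \frac{48}{Z}$)
$\frac{1}{Q{\left(90 \right)} + t{\left(99,-63 \right)}} = \frac{1}{-7 + \left(\frac{2}{5} + \frac{48}{-63}\right)} = \frac{1}{-7 + \left(\frac{2}{5} + 48 \left(- \frac{1}{63}\right)\right)} = \frac{1}{-7 + \left(\frac{2}{5} - \frac{16}{21}\right)} = \frac{1}{-7 - \frac{38}{105}} = \frac{1}{- \frac{773}{105}} = - \frac{105}{773}$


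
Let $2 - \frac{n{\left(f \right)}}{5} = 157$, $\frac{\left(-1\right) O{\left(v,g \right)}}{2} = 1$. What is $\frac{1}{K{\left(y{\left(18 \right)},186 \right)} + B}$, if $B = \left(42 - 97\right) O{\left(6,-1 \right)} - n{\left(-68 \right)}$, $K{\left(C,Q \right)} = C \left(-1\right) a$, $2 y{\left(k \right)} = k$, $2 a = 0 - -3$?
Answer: $\frac{2}{1743} \approx 0.0011474$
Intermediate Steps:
$O{\left(v,g \right)} = -2$ ($O{\left(v,g \right)} = \left(-2\right) 1 = -2$)
$a = \frac{3}{2}$ ($a = \frac{0 - -3}{2} = \frac{0 + 3}{2} = \frac{1}{2} \cdot 3 = \frac{3}{2} \approx 1.5$)
$y{\left(k \right)} = \frac{k}{2}$
$K{\left(C,Q \right)} = - \frac{3 C}{2}$ ($K{\left(C,Q \right)} = C \left(-1\right) \frac{3}{2} = - C \frac{3}{2} = - \frac{3 C}{2}$)
$n{\left(f \right)} = -775$ ($n{\left(f \right)} = 10 - 785 = -775$)
$B = 885$ ($B = \left(42 - 97\right) \left(-2\right) - -775 = \left(-55\right) \left(-2\right) + 775 = 110 + 775 = 885$)
$\frac{1}{K{\left(y{\left(18 \right)},186 \right)} + B} = \frac{1}{- \frac{3 \cdot \frac{1}{2} \cdot 18}{2} + 885} = \frac{1}{\left(- \frac{3}{2}\right) 9 + 885} = \frac{1}{- \frac{27}{2} + 885} = \frac{1}{\frac{1743}{2}} = \frac{2}{1743}$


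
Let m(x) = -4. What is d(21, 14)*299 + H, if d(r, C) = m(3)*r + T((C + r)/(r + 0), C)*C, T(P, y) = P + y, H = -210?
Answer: 120764/3 ≈ 40255.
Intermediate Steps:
d(r, C) = -4*r + C*(C + (C + r)/r) (d(r, C) = -4*r + ((C + r)/(r + 0) + C)*C = -4*r + ((C + r)/r + C)*C = -4*r + (C + (C + r)/r)*C = -4*r + C*(C + (C + r)/r))
d(21, 14)*299 + H = (14 + 14² - 4*21 + 14²/21)*299 - 210 = (14 + 196 - 84 + 196*(1/21))*299 - 210 = (14 + 196 - 84 + 28/3)*299 - 210 = (406/3)*299 - 210 = 121394/3 - 210 = 120764/3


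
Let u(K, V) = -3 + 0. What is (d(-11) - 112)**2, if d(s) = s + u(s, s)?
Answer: 15876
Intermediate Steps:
u(K, V) = -3
d(s) = -3 + s (d(s) = s - 3 = -3 + s)
(d(-11) - 112)**2 = ((-3 - 11) - 112)**2 = (-14 - 112)**2 = (-126)**2 = 15876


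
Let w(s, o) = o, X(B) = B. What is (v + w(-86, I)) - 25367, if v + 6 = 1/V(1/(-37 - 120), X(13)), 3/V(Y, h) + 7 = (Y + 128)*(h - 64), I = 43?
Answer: -12956374/471 ≈ -27508.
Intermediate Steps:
V(Y, h) = 3/(-7 + (-64 + h)*(128 + Y)) (V(Y, h) = 3/(-7 + (Y + 128)*(h - 64)) = 3/(-7 + (128 + Y)*(-64 + h)) = 3/(-7 + (-64 + h)*(128 + Y)))
v = -1028770/471 (v = -6 + 1/(3/(-8199 - 64/(-37 - 120) + 128*13 + 13/(-37 - 120))) = -6 + 1/(3/(-8199 - 64/(-157) + 1664 + 13/(-157))) = -6 + 1/(3/(-8199 - 64*(-1/157) + 1664 - 1/157*13)) = -6 + 1/(3/(-8199 + 64/157 + 1664 - 13/157)) = -6 + 1/(3/(-1025944/157)) = -6 + 1/(3*(-157/1025944)) = -6 + 1/(-471/1025944) = -6 - 1025944/471 = -1028770/471 ≈ -2184.2)
(v + w(-86, I)) - 25367 = (-1028770/471 + 43) - 25367 = -1008517/471 - 25367 = -12956374/471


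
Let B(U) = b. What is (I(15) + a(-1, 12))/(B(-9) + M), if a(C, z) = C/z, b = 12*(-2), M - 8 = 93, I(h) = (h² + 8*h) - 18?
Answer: 3923/924 ≈ 4.2457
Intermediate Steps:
I(h) = -18 + h² + 8*h
M = 101 (M = 8 + 93 = 101)
b = -24
B(U) = -24
(I(15) + a(-1, 12))/(B(-9) + M) = ((-18 + 15² + 8*15) - 1/12)/(-24 + 101) = ((-18 + 225 + 120) - 1*1/12)/77 = (327 - 1/12)*(1/77) = (3923/12)*(1/77) = 3923/924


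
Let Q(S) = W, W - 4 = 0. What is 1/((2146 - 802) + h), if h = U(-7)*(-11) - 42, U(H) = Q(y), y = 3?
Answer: 1/1258 ≈ 0.00079491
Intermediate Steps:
W = 4 (W = 4 + 0 = 4)
Q(S) = 4
U(H) = 4
h = -86 (h = 4*(-11) - 42 = -44 - 42 = -86)
1/((2146 - 802) + h) = 1/((2146 - 802) - 86) = 1/(1344 - 86) = 1/1258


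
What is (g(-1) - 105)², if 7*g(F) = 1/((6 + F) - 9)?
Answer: 8649481/784 ≈ 11033.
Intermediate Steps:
g(F) = 1/(7*(-3 + F)) (g(F) = 1/(7*((6 + F) - 9)) = 1/(7*(-3 + F)))
(g(-1) - 105)² = (1/(7*(-3 - 1)) - 105)² = ((⅐)/(-4) - 105)² = ((⅐)*(-¼) - 105)² = (-1/28 - 105)² = (-2941/28)² = 8649481/784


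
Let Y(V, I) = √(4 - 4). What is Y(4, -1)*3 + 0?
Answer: 0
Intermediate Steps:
Y(V, I) = 0 (Y(V, I) = √0 = 0)
Y(4, -1)*3 + 0 = 0*3 + 0 = 0 + 0 = 0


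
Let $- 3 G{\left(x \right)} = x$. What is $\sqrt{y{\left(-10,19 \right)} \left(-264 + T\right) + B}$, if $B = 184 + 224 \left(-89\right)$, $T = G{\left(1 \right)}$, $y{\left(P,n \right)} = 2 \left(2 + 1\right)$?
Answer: $i \sqrt{21338} \approx 146.08 i$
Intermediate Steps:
$y{\left(P,n \right)} = 6$ ($y{\left(P,n \right)} = 2 \cdot 3 = 6$)
$G{\left(x \right)} = - \frac{x}{3}$
$T = - \frac{1}{3}$ ($T = \left(- \frac{1}{3}\right) 1 = - \frac{1}{3} \approx -0.33333$)
$B = -19752$ ($B = 184 - 19936 = -19752$)
$\sqrt{y{\left(-10,19 \right)} \left(-264 + T\right) + B} = \sqrt{6 \left(-264 - \frac{1}{3}\right) - 19752} = \sqrt{6 \left(- \frac{793}{3}\right) - 19752} = \sqrt{-1586 - 19752} = \sqrt{-21338} = i \sqrt{21338}$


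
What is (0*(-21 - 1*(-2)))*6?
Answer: 0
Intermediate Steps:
(0*(-21 - 1*(-2)))*6 = (0*(-21 + 2))*6 = (0*(-19))*6 = 0*6 = 0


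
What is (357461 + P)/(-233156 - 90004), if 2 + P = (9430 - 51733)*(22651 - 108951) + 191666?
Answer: -730259605/64632 ≈ -11299.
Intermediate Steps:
P = 3650940564 (P = -2 + ((9430 - 51733)*(22651 - 108951) + 191666) = -2 + (-42303*(-86300) + 191666) = -2 + (3650748900 + 191666) = -2 + 3650940566 = 3650940564)
(357461 + P)/(-233156 - 90004) = (357461 + 3650940564)/(-233156 - 90004) = 3651298025/(-323160) = 3651298025*(-1/323160) = -730259605/64632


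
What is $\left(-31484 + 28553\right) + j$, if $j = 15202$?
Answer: $12271$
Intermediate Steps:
$\left(-31484 + 28553\right) + j = \left(-31484 + 28553\right) + 15202 = -2931 + 15202 = 12271$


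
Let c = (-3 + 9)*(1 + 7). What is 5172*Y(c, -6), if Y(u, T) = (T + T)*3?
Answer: -186192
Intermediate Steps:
c = 48 (c = 6*8 = 48)
Y(u, T) = 6*T (Y(u, T) = (2*T)*3 = 6*T)
5172*Y(c, -6) = 5172*(6*(-6)) = 5172*(-36) = -186192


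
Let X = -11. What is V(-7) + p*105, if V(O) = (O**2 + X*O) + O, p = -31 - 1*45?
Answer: -7861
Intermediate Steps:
p = -76 (p = -31 - 45 = -76)
V(O) = O**2 - 10*O (V(O) = (O**2 - 11*O) + O = O**2 - 10*O)
V(-7) + p*105 = -7*(-10 - 7) - 76*105 = -7*(-17) - 7980 = 119 - 7980 = -7861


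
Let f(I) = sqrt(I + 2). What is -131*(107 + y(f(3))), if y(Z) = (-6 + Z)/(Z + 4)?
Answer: -150388/11 - 1310*sqrt(5)/11 ≈ -13938.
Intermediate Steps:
f(I) = sqrt(2 + I)
y(Z) = (-6 + Z)/(4 + Z)
-131*(107 + y(f(3))) = -131*(107 + (-6 + sqrt(2 + 3))/(4 + sqrt(2 + 3))) = -131*(107 + (-6 + sqrt(5))/(4 + sqrt(5))) = -14017 - 131*(-6 + sqrt(5))/(4 + sqrt(5))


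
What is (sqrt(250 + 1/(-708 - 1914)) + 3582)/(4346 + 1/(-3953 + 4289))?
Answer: 1203552/1460257 + 56*sqrt(1718718378)/638132309 ≈ 0.82784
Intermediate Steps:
(sqrt(250 + 1/(-708 - 1914)) + 3582)/(4346 + 1/(-3953 + 4289)) = (sqrt(250 + 1/(-2622)) + 3582)/(4346 + 1/336) = (sqrt(250 - 1/2622) + 3582)/(4346 + 1/336) = (sqrt(655499/2622) + 3582)/(1460257/336) = (sqrt(1718718378)/2622 + 3582)*(336/1460257) = (3582 + sqrt(1718718378)/2622)*(336/1460257) = 1203552/1460257 + 56*sqrt(1718718378)/638132309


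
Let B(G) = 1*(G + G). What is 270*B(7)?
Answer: 3780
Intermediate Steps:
B(G) = 2*G (B(G) = 1*(2*G) = 2*G)
270*B(7) = 270*(2*7) = 270*14 = 3780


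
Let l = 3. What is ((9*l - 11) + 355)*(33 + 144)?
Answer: 65667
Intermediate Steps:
((9*l - 11) + 355)*(33 + 144) = ((9*3 - 11) + 355)*(33 + 144) = ((27 - 11) + 355)*177 = (16 + 355)*177 = 371*177 = 65667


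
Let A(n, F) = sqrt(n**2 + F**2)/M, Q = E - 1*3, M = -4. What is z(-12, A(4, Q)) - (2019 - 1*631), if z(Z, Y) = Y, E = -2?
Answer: -1388 - sqrt(41)/4 ≈ -1389.6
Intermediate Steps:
Q = -5 (Q = -2 - 1*3 = -2 - 3 = -5)
A(n, F) = -sqrt(F**2 + n**2)/4 (A(n, F) = sqrt(n**2 + F**2)/(-4) = sqrt(F**2 + n**2)*(-1/4) = -sqrt(F**2 + n**2)/4)
z(-12, A(4, Q)) - (2019 - 1*631) = -sqrt((-5)**2 + 4**2)/4 - (2019 - 1*631) = -sqrt(25 + 16)/4 - (2019 - 631) = -sqrt(41)/4 - 1*1388 = -sqrt(41)/4 - 1388 = -1388 - sqrt(41)/4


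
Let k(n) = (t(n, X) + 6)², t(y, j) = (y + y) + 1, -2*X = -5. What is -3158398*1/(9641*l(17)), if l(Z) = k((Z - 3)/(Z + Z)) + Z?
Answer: -456388511/108952941 ≈ -4.1889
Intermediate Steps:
X = 5/2 (X = -½*(-5) = 5/2 ≈ 2.5000)
t(y, j) = 1 + 2*y (t(y, j) = 2*y + 1 = 1 + 2*y)
k(n) = (7 + 2*n)² (k(n) = ((1 + 2*n) + 6)² = (7 + 2*n)²)
l(Z) = Z + (7 + (-3 + Z)/Z)² (l(Z) = (7 + 2*((Z - 3)/(Z + Z)))² + Z = (7 + 2*((-3 + Z)/((2*Z))))² + Z = (7 + 2*((-3 + Z)*(1/(2*Z))))² + Z = (7 + 2*((-3 + Z)/(2*Z)))² + Z = (7 + (-3 + Z)/Z)² + Z = Z + (7 + (-3 + Z)/Z)²)
-3158398*1/(9641*l(17)) = -3158398*1/(9641*(17 + (-3 + 8*17)²/17²)) = -3158398*1/(9641*(17 + (-3 + 136)²/289)) = -3158398*1/(9641*(17 + (1/289)*133²)) = -3158398*1/(9641*(17 + (1/289)*17689)) = -3158398*1/(9641*(17 + 17689/289)) = -3158398/(9641*(22602/289)) = -3158398/217905882/289 = -3158398*289/217905882 = -456388511/108952941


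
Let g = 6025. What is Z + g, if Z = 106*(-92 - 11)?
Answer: -4893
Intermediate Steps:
Z = -10918 (Z = 106*(-103) = -10918)
Z + g = -10918 + 6025 = -4893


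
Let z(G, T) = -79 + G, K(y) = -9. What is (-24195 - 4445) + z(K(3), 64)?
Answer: -28728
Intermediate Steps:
(-24195 - 4445) + z(K(3), 64) = (-24195 - 4445) + (-79 - 9) = -28640 - 88 = -28728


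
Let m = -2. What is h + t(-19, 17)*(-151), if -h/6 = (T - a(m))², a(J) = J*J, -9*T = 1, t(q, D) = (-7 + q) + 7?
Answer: 74725/27 ≈ 2767.6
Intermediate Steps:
t(q, D) = q
T = -⅑ (T = -⅑*1 = -⅑ ≈ -0.11111)
a(J) = J²
h = -2738/27 (h = -6*(-⅑ - 1*(-2)²)² = -6*(-⅑ - 1*4)² = -6*(-⅑ - 4)² = -6*(-37/9)² = -6*1369/81 = -2738/27 ≈ -101.41)
h + t(-19, 17)*(-151) = -2738/27 - 19*(-151) = -2738/27 + 2869 = 74725/27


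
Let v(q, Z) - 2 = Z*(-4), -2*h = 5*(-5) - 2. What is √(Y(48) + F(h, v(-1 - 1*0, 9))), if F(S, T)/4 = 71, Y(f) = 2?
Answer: √286 ≈ 16.912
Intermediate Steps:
h = 27/2 (h = -(5*(-5) - 2)/2 = -(-25 - 2)/2 = -½*(-27) = 27/2 ≈ 13.500)
v(q, Z) = 2 - 4*Z (v(q, Z) = 2 + Z*(-4) = 2 - 4*Z)
F(S, T) = 284 (F(S, T) = 4*71 = 284)
√(Y(48) + F(h, v(-1 - 1*0, 9))) = √(2 + 284) = √286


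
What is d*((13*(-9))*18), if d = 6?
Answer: -12636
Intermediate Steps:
d*((13*(-9))*18) = 6*((13*(-9))*18) = 6*(-117*18) = 6*(-2106) = -12636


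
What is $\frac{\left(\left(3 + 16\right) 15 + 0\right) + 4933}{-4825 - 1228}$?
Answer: $- \frac{5218}{6053} \approx -0.86205$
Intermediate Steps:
$\frac{\left(\left(3 + 16\right) 15 + 0\right) + 4933}{-4825 - 1228} = \frac{\left(19 \cdot 15 + 0\right) + 4933}{-6053} = \left(\left(285 + 0\right) + 4933\right) \left(- \frac{1}{6053}\right) = \left(285 + 4933\right) \left(- \frac{1}{6053}\right) = 5218 \left(- \frac{1}{6053}\right) = - \frac{5218}{6053}$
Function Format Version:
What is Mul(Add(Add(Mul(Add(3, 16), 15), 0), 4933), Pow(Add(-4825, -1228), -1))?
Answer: Rational(-5218, 6053) ≈ -0.86205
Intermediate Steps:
Mul(Add(Add(Mul(Add(3, 16), 15), 0), 4933), Pow(Add(-4825, -1228), -1)) = Mul(Add(Add(Mul(19, 15), 0), 4933), Pow(-6053, -1)) = Mul(Add(Add(285, 0), 4933), Rational(-1, 6053)) = Mul(Add(285, 4933), Rational(-1, 6053)) = Mul(5218, Rational(-1, 6053)) = Rational(-5218, 6053)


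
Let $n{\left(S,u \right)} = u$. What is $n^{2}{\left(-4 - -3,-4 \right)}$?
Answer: $16$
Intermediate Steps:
$n^{2}{\left(-4 - -3,-4 \right)} = \left(-4\right)^{2} = 16$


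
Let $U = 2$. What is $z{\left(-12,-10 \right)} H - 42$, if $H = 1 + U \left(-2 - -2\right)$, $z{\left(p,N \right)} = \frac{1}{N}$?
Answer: $- \frac{421}{10} \approx -42.1$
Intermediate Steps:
$H = 1$ ($H = 1 + 2 \left(-2 - -2\right) = 1 + 2 \left(-2 + 2\right) = 1 + 2 \cdot 0 = 1 + 0 = 1$)
$z{\left(-12,-10 \right)} H - 42 = \frac{1}{-10} \cdot 1 - 42 = \left(- \frac{1}{10}\right) 1 - 42 = - \frac{1}{10} - 42 = - \frac{421}{10}$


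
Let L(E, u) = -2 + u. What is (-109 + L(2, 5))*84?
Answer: -8904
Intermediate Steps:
(-109 + L(2, 5))*84 = (-109 + (-2 + 5))*84 = (-109 + 3)*84 = -106*84 = -8904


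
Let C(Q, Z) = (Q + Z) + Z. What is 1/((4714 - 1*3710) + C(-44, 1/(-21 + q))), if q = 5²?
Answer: 2/1921 ≈ 0.0010411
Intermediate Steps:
q = 25
C(Q, Z) = Q + 2*Z
1/((4714 - 1*3710) + C(-44, 1/(-21 + q))) = 1/((4714 - 1*3710) + (-44 + 2/(-21 + 25))) = 1/((4714 - 3710) + (-44 + 2/4)) = 1/(1004 + (-44 + 2*(¼))) = 1/(1004 + (-44 + ½)) = 1/(1004 - 87/2) = 1/(1921/2) = 2/1921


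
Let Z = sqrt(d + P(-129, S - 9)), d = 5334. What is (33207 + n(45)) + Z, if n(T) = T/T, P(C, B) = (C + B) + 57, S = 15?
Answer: 33208 + 2*sqrt(1317) ≈ 33281.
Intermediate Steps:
P(C, B) = 57 + B + C (P(C, B) = (B + C) + 57 = 57 + B + C)
Z = 2*sqrt(1317) (Z = sqrt(5334 + (57 + (15 - 9) - 129)) = sqrt(5334 + (57 + 6 - 129)) = sqrt(5334 - 66) = sqrt(5268) = 2*sqrt(1317) ≈ 72.581)
n(T) = 1
(33207 + n(45)) + Z = (33207 + 1) + 2*sqrt(1317) = 33208 + 2*sqrt(1317)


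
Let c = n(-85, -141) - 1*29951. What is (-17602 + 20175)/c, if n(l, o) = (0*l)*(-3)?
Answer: -2573/29951 ≈ -0.085907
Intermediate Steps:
n(l, o) = 0 (n(l, o) = 0*(-3) = 0)
c = -29951 (c = 0 - 1*29951 = 0 - 29951 = -29951)
(-17602 + 20175)/c = (-17602 + 20175)/(-29951) = 2573*(-1/29951) = -2573/29951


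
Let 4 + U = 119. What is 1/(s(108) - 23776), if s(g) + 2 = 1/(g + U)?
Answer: -223/5302493 ≈ -4.2056e-5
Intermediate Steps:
U = 115 (U = -4 + 119 = 115)
s(g) = -2 + 1/(115 + g) (s(g) = -2 + 1/(g + 115) = -2 + 1/(115 + g))
1/(s(108) - 23776) = 1/((-229 - 2*108)/(115 + 108) - 23776) = 1/((-229 - 216)/223 - 23776) = 1/((1/223)*(-445) - 23776) = 1/(-445/223 - 23776) = 1/(-5302493/223) = -223/5302493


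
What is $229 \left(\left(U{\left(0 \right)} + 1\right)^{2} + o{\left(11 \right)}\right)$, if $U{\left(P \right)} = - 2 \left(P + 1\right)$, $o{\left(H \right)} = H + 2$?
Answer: $3206$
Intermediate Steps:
$o{\left(H \right)} = 2 + H$
$U{\left(P \right)} = -2 - 2 P$ ($U{\left(P \right)} = - 2 \left(1 + P\right) = -2 - 2 P$)
$229 \left(\left(U{\left(0 \right)} + 1\right)^{2} + o{\left(11 \right)}\right) = 229 \left(\left(\left(-2 - 0\right) + 1\right)^{2} + \left(2 + 11\right)\right) = 229 \left(\left(\left(-2 + 0\right) + 1\right)^{2} + 13\right) = 229 \left(\left(-2 + 1\right)^{2} + 13\right) = 229 \left(\left(-1\right)^{2} + 13\right) = 229 \left(1 + 13\right) = 229 \cdot 14 = 3206$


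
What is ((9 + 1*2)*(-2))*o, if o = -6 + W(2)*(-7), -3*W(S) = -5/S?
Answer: 781/3 ≈ 260.33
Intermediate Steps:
W(S) = 5/(3*S) (W(S) = -(-5)/(3*S) = 5/(3*S))
o = -71/6 (o = -6 + ((5/3)/2)*(-7) = -6 + ((5/3)*(½))*(-7) = -6 + (⅚)*(-7) = -6 - 35/6 = -71/6 ≈ -11.833)
((9 + 1*2)*(-2))*o = ((9 + 1*2)*(-2))*(-71/6) = ((9 + 2)*(-2))*(-71/6) = (11*(-2))*(-71/6) = -22*(-71/6) = 781/3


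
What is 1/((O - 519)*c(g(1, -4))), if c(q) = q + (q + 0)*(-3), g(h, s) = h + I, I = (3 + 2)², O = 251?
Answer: 1/13936 ≈ 7.1757e-5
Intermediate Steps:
I = 25 (I = 5² = 25)
g(h, s) = 25 + h (g(h, s) = h + 25 = 25 + h)
c(q) = -2*q (c(q) = q + q*(-3) = q - 3*q = -2*q)
1/((O - 519)*c(g(1, -4))) = 1/((251 - 519)*((-2*(25 + 1)))) = 1/((-268)*((-2*26))) = -1/268/(-52) = -1/268*(-1/52) = 1/13936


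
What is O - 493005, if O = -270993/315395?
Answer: -155491582968/315395 ≈ -4.9301e+5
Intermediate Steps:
O = -270993/315395 (O = -270993*1/315395 = -270993/315395 ≈ -0.85922)
O - 493005 = -270993/315395 - 493005 = -155491582968/315395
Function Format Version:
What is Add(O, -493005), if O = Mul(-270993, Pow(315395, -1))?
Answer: Rational(-155491582968, 315395) ≈ -4.9301e+5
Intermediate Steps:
O = Rational(-270993, 315395) (O = Mul(-270993, Rational(1, 315395)) = Rational(-270993, 315395) ≈ -0.85922)
Add(O, -493005) = Add(Rational(-270993, 315395), -493005) = Rational(-155491582968, 315395)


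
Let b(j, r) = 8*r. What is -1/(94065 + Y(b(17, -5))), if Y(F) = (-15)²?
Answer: -1/94290 ≈ -1.0606e-5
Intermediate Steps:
Y(F) = 225
-1/(94065 + Y(b(17, -5))) = -1/(94065 + 225) = -1/94290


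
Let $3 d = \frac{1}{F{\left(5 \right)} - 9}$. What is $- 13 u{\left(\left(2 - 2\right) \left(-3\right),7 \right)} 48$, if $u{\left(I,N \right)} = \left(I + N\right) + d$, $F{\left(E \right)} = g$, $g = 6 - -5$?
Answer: $-4472$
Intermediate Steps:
$g = 11$ ($g = 6 + 5 = 11$)
$F{\left(E \right)} = 11$
$d = \frac{1}{6}$ ($d = \frac{1}{3 \left(11 - 9\right)} = \frac{1}{3 \cdot 2} = \frac{1}{3} \cdot \frac{1}{2} = \frac{1}{6} \approx 0.16667$)
$u{\left(I,N \right)} = \frac{1}{6} + I + N$ ($u{\left(I,N \right)} = \left(I + N\right) + \frac{1}{6} = \frac{1}{6} + I + N$)
$- 13 u{\left(\left(2 - 2\right) \left(-3\right),7 \right)} 48 = - 13 \left(\frac{1}{6} + \left(2 - 2\right) \left(-3\right) + 7\right) 48 = - 13 \left(\frac{1}{6} + 0 \left(-3\right) + 7\right) 48 = - 13 \left(\frac{1}{6} + 0 + 7\right) 48 = \left(-13\right) \frac{43}{6} \cdot 48 = \left(- \frac{559}{6}\right) 48 = -4472$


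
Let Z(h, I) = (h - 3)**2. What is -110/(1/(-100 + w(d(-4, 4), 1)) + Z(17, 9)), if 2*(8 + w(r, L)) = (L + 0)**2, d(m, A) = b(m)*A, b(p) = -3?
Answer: -11825/21069 ≈ -0.56125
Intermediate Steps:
d(m, A) = -3*A
w(r, L) = -8 + L**2/2 (w(r, L) = -8 + (L + 0)**2/2 = -8 + L**2/2)
Z(h, I) = (-3 + h)**2
-110/(1/(-100 + w(d(-4, 4), 1)) + Z(17, 9)) = -110/(1/(-100 + (-8 + (1/2)*1**2)) + (-3 + 17)**2) = -110/(1/(-100 + (-8 + (1/2)*1)) + 14**2) = -110/(1/(-100 + (-8 + 1/2)) + 196) = -110/(1/(-100 - 15/2) + 196) = -110/(1/(-215/2) + 196) = -110/(-2/215 + 196) = -110/42138/215 = -110*215/42138 = -11825/21069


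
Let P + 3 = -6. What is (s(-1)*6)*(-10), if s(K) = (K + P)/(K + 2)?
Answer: 600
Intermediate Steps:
P = -9 (P = -3 - 6 = -9)
s(K) = (-9 + K)/(2 + K) (s(K) = (K - 9)/(K + 2) = (-9 + K)/(2 + K))
(s(-1)*6)*(-10) = (((-9 - 1)/(2 - 1))*6)*(-10) = ((-10/1)*6)*(-10) = ((1*(-10))*6)*(-10) = -10*6*(-10) = -60*(-10) = 600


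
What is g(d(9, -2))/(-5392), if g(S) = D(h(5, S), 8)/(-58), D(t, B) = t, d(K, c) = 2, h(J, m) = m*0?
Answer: 0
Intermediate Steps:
h(J, m) = 0
g(S) = 0 (g(S) = 0/(-58) = 0*(-1/58) = 0)
g(d(9, -2))/(-5392) = 0/(-5392) = 0*(-1/5392) = 0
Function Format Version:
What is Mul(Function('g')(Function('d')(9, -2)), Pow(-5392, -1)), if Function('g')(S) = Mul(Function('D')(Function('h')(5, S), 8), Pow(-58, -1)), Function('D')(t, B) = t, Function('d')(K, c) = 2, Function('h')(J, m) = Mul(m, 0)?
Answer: 0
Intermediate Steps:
Function('h')(J, m) = 0
Function('g')(S) = 0 (Function('g')(S) = Mul(0, Pow(-58, -1)) = Mul(0, Rational(-1, 58)) = 0)
Mul(Function('g')(Function('d')(9, -2)), Pow(-5392, -1)) = Mul(0, Pow(-5392, -1)) = Mul(0, Rational(-1, 5392)) = 0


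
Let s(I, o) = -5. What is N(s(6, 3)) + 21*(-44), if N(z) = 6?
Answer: -918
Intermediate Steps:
N(s(6, 3)) + 21*(-44) = 6 + 21*(-44) = 6 - 924 = -918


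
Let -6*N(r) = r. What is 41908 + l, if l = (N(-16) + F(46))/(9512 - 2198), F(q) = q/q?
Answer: 919545347/21942 ≈ 41908.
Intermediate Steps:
N(r) = -r/6
F(q) = 1
l = 11/21942 (l = (-⅙*(-16) + 1)/(9512 - 2198) = (8/3 + 1)/7314 = (11/3)*(1/7314) = 11/21942 ≈ 0.00050132)
41908 + l = 41908 + 11/21942 = 919545347/21942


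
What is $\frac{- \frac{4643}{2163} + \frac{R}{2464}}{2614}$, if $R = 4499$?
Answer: $- \frac{22195}{180930624} \approx -0.00012267$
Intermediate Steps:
$\frac{- \frac{4643}{2163} + \frac{R}{2464}}{2614} = \frac{- \frac{4643}{2163} + \frac{4499}{2464}}{2614} = \left(\left(-4643\right) \frac{1}{2163} + 4499 \cdot \frac{1}{2464}\right) \frac{1}{2614} = \left(- \frac{4643}{2163} + \frac{409}{224}\right) \frac{1}{2614} = \left(- \frac{22195}{69216}\right) \frac{1}{2614} = - \frac{22195}{180930624}$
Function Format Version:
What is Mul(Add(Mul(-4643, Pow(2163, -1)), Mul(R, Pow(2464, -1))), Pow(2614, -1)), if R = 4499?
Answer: Rational(-22195, 180930624) ≈ -0.00012267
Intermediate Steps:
Mul(Add(Mul(-4643, Pow(2163, -1)), Mul(R, Pow(2464, -1))), Pow(2614, -1)) = Mul(Add(Mul(-4643, Pow(2163, -1)), Mul(4499, Pow(2464, -1))), Pow(2614, -1)) = Mul(Add(Mul(-4643, Rational(1, 2163)), Mul(4499, Rational(1, 2464))), Rational(1, 2614)) = Mul(Add(Rational(-4643, 2163), Rational(409, 224)), Rational(1, 2614)) = Mul(Rational(-22195, 69216), Rational(1, 2614)) = Rational(-22195, 180930624)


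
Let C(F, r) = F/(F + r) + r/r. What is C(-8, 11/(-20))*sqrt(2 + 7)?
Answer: 331/57 ≈ 5.8070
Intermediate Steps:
C(F, r) = 1 + F/(F + r) (C(F, r) = F/(F + r) + 1 = 1 + F/(F + r))
C(-8, 11/(-20))*sqrt(2 + 7) = ((11/(-20) + 2*(-8))/(-8 + 11/(-20)))*sqrt(2 + 7) = ((11*(-1/20) - 16)/(-8 + 11*(-1/20)))*sqrt(9) = ((-11/20 - 16)/(-8 - 11/20))*3 = (-331/20/(-171/20))*3 = -20/171*(-331/20)*3 = (331/171)*3 = 331/57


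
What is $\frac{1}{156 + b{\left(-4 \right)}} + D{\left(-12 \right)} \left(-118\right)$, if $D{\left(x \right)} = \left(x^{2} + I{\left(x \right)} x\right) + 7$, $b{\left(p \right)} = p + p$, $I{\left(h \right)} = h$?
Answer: $- \frac{5151879}{148} \approx -34810.0$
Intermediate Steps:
$b{\left(p \right)} = 2 p$
$D{\left(x \right)} = 7 + 2 x^{2}$ ($D{\left(x \right)} = \left(x^{2} + x x\right) + 7 = \left(x^{2} + x^{2}\right) + 7 = 2 x^{2} + 7 = 7 + 2 x^{2}$)
$\frac{1}{156 + b{\left(-4 \right)}} + D{\left(-12 \right)} \left(-118\right) = \frac{1}{156 + 2 \left(-4\right)} + \left(7 + 2 \left(-12\right)^{2}\right) \left(-118\right) = \frac{1}{156 - 8} + \left(7 + 2 \cdot 144\right) \left(-118\right) = \frac{1}{148} + \left(7 + 288\right) \left(-118\right) = \frac{1}{148} + 295 \left(-118\right) = \frac{1}{148} - 34810 = - \frac{5151879}{148}$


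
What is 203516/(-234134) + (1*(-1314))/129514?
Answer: -6666455825/7580907719 ≈ -0.87937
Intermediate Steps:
203516/(-234134) + (1*(-1314))/129514 = 203516*(-1/234134) - 1314*1/129514 = -101758/117067 - 657/64757 = -6666455825/7580907719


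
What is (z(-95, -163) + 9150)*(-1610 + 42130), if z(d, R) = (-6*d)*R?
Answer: -3393955200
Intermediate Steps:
z(d, R) = -6*R*d
(z(-95, -163) + 9150)*(-1610 + 42130) = (-6*(-163)*(-95) + 9150)*(-1610 + 42130) = (-92910 + 9150)*40520 = -83760*40520 = -3393955200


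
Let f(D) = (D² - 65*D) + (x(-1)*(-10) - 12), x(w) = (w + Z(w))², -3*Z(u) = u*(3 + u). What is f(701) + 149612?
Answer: 5358914/9 ≈ 5.9544e+5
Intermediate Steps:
Z(u) = -u*(3 + u)/3
x(w) = (w - w*(3 + w)/3)²
f(D) = -118/9 + D² - 65*D (f(D) = (D² - 65*D) + (((⅑)*(-1)⁴)*(-10) - 12) = (D² - 65*D) + (((⅑)*1)*(-10) - 12) = (D² - 65*D) + ((⅑)*(-10) - 12) = (D² - 65*D) + (-10/9 - 12) = (D² - 65*D) - 118/9 = -118/9 + D² - 65*D)
f(701) + 149612 = (-118/9 + 701² - 65*701) + 149612 = (-118/9 + 491401 - 45565) + 149612 = 4012406/9 + 149612 = 5358914/9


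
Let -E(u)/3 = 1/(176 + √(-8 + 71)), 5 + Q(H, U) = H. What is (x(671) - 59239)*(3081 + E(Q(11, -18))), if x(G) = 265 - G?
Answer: -5680734439125/30913 - 536805*√7/30913 ≈ -1.8377e+8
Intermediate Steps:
Q(H, U) = -5 + H
E(u) = -3/(176 + 3*√7) (E(u) = -3/(176 + √(-8 + 71)) = -3/(176 + √63) = -3/(176 + 3*√7))
(x(671) - 59239)*(3081 + E(Q(11, -18))) = ((265 - 1*671) - 59239)*(3081 + (-528/30913 + 9*√7/30913)) = ((265 - 671) - 59239)*(95242425/30913 + 9*√7/30913) = (-406 - 59239)*(95242425/30913 + 9*√7/30913) = -59645*(95242425/30913 + 9*√7/30913) = -5680734439125/30913 - 536805*√7/30913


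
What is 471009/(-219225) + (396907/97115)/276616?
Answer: -843526190517899/392610970906600 ≈ -2.1485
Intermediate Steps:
471009/(-219225) + (396907/97115)/276616 = 471009*(-1/219225) + (396907*(1/97115))*(1/276616) = -157003/73075 + (396907/97115)*(1/276616) = -157003/73075 + 396907/26863562840 = -843526190517899/392610970906600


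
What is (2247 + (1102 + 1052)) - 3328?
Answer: 1073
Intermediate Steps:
(2247 + (1102 + 1052)) - 3328 = (2247 + 2154) - 3328 = 4401 - 3328 = 1073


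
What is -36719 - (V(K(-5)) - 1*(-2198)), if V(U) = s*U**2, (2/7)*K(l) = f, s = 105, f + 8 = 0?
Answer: -121237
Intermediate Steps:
f = -8 (f = -8 + 0 = -8)
K(l) = -28 (K(l) = (7/2)*(-8) = -28)
V(U) = 105*U**2
-36719 - (V(K(-5)) - 1*(-2198)) = -36719 - (105*(-28)**2 - 1*(-2198)) = -36719 - (105*784 + 2198) = -36719 - (82320 + 2198) = -36719 - 1*84518 = -36719 - 84518 = -121237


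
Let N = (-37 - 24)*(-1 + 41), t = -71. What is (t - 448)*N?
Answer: 1266360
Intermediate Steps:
N = -2440 (N = -61*40 = -2440)
(t - 448)*N = (-71 - 448)*(-2440) = -519*(-2440) = 1266360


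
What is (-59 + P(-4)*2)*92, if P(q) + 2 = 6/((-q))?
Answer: -5520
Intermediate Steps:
P(q) = -2 - 6/q (P(q) = -2 + 6/((-q)) = -2 + 6*(-1/q) = -2 - 6/q)
(-59 + P(-4)*2)*92 = (-59 + (-2 - 6/(-4))*2)*92 = (-59 + (-2 - 6*(-1/4))*2)*92 = (-59 + (-2 + 3/2)*2)*92 = (-59 - 1/2*2)*92 = (-59 - 1)*92 = -60*92 = -5520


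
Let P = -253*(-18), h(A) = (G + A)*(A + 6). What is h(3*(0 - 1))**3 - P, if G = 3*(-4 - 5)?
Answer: -733554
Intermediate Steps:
G = -27 (G = 3*(-9) = -27)
h(A) = (-27 + A)*(6 + A) (h(A) = (-27 + A)*(A + 6) = (-27 + A)*(6 + A))
P = 4554
h(3*(0 - 1))**3 - P = (-162 + (3*(0 - 1))**2 - 63*(0 - 1))**3 - 1*4554 = (-162 + (3*(-1))**2 - 63*(-1))**3 - 4554 = (-162 + (-3)**2 - 21*(-3))**3 - 4554 = (-162 + 9 + 63)**3 - 4554 = (-90)**3 - 4554 = -729000 - 4554 = -733554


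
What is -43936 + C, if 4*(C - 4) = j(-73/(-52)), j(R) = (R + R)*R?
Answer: -237578927/5408 ≈ -43931.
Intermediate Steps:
j(R) = 2*R**2 (j(R) = (2*R)*R = 2*R**2)
C = 26961/5408 (C = 4 + (2*(-73/(-52))**2)/4 = 4 + (2*(-73*(-1/52))**2)/4 = 4 + (2*(73/52)**2)/4 = 4 + (2*(5329/2704))/4 = 4 + (1/4)*(5329/1352) = 4 + 5329/5408 = 26961/5408 ≈ 4.9854)
-43936 + C = -43936 + 26961/5408 = -237578927/5408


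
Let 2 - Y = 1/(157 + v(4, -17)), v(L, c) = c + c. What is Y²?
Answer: 60025/15129 ≈ 3.9675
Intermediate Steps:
v(L, c) = 2*c
Y = 245/123 (Y = 2 - 1/(157 + 2*(-17)) = 2 - 1/(157 - 34) = 2 - 1/123 = 245/123 ≈ 1.9919)
Y² = (245/123)² = 60025/15129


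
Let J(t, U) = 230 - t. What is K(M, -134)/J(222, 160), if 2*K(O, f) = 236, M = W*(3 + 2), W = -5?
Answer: 59/4 ≈ 14.750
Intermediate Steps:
M = -25 (M = -5*(3 + 2) = -5*5 = -25)
K(O, f) = 118 (K(O, f) = (1/2)*236 = 118)
K(M, -134)/J(222, 160) = 118/(230 - 1*222) = 118/(230 - 222) = 118/8 = 118*(1/8) = 59/4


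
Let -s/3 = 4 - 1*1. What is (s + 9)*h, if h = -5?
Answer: 0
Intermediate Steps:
s = -9 (s = -3*(4 - 1*1) = -3*(4 - 1) = -3*3 = -9)
(s + 9)*h = (-9 + 9)*(-5) = 0*(-5) = 0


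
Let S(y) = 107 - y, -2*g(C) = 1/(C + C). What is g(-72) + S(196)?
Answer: -25631/288 ≈ -88.997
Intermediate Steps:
g(C) = -1/(4*C) (g(C) = -1/(2*(C + C)) = -1/(2*C)/2 = -1/(4*C))
g(-72) + S(196) = -1/4/(-72) + (107 - 1*196) = -1/4*(-1/72) + (107 - 196) = 1/288 - 89 = -25631/288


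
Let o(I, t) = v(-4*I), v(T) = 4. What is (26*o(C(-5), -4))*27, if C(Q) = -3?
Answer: 2808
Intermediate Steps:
o(I, t) = 4
(26*o(C(-5), -4))*27 = (26*4)*27 = 104*27 = 2808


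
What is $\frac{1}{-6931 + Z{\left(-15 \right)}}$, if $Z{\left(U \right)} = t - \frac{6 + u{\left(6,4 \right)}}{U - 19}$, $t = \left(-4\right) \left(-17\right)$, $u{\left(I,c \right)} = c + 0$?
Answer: $- \frac{17}{116666} \approx -0.00014572$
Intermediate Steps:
$u{\left(I,c \right)} = c$
$t = 68$
$Z{\left(U \right)} = 68 - \frac{10}{-19 + U}$ ($Z{\left(U \right)} = 68 - \frac{6 + 4}{U - 19} = 68 - \frac{10}{-19 + U}$)
$\frac{1}{-6931 + Z{\left(-15 \right)}} = \frac{1}{-6931 + \frac{2 \left(-651 + 34 \left(-15\right)\right)}{-19 - 15}} = \frac{1}{-6931 + \frac{2 \left(-651 - 510\right)}{-34}} = \frac{1}{-6931 + 2 \left(- \frac{1}{34}\right) \left(-1161\right)} = \frac{1}{-6931 + \frac{1161}{17}} = \frac{1}{- \frac{116666}{17}} = - \frac{17}{116666}$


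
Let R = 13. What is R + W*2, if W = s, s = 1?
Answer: 15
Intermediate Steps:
W = 1
R + W*2 = 13 + 1*2 = 13 + 2 = 15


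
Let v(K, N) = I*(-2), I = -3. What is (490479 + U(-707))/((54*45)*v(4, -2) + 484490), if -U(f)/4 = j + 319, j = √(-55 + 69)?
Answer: 3421/3490 - 2*√14/249535 ≈ 0.98020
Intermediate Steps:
v(K, N) = 6 (v(K, N) = -3*(-2) = 6)
j = √14 ≈ 3.7417
U(f) = -1276 - 4*√14 (U(f) = -4*(√14 + 319) = -4*(319 + √14) = -1276 - 4*√14)
(490479 + U(-707))/((54*45)*v(4, -2) + 484490) = (490479 + (-1276 - 4*√14))/((54*45)*6 + 484490) = (489203 - 4*√14)/(2430*6 + 484490) = (489203 - 4*√14)/(14580 + 484490) = (489203 - 4*√14)/499070 = (489203 - 4*√14)*(1/499070) = 3421/3490 - 2*√14/249535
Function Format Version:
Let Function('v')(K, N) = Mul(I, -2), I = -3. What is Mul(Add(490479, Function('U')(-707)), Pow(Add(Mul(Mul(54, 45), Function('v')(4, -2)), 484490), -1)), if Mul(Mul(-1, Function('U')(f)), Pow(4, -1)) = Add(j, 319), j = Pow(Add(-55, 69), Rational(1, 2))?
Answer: Add(Rational(3421, 3490), Mul(Rational(-2, 249535), Pow(14, Rational(1, 2)))) ≈ 0.98020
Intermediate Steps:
Function('v')(K, N) = 6 (Function('v')(K, N) = Mul(-3, -2) = 6)
j = Pow(14, Rational(1, 2)) ≈ 3.7417
Function('U')(f) = Add(-1276, Mul(-4, Pow(14, Rational(1, 2)))) (Function('U')(f) = Mul(-4, Add(Pow(14, Rational(1, 2)), 319)) = Mul(-4, Add(319, Pow(14, Rational(1, 2)))) = Add(-1276, Mul(-4, Pow(14, Rational(1, 2)))))
Mul(Add(490479, Function('U')(-707)), Pow(Add(Mul(Mul(54, 45), Function('v')(4, -2)), 484490), -1)) = Mul(Add(490479, Add(-1276, Mul(-4, Pow(14, Rational(1, 2))))), Pow(Add(Mul(Mul(54, 45), 6), 484490), -1)) = Mul(Add(489203, Mul(-4, Pow(14, Rational(1, 2)))), Pow(Add(Mul(2430, 6), 484490), -1)) = Mul(Add(489203, Mul(-4, Pow(14, Rational(1, 2)))), Pow(Add(14580, 484490), -1)) = Mul(Add(489203, Mul(-4, Pow(14, Rational(1, 2)))), Pow(499070, -1)) = Mul(Add(489203, Mul(-4, Pow(14, Rational(1, 2)))), Rational(1, 499070)) = Add(Rational(3421, 3490), Mul(Rational(-2, 249535), Pow(14, Rational(1, 2))))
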